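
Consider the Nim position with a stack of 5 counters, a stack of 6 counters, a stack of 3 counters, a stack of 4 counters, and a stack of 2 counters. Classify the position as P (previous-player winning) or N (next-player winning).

Nim-sum: 5 XOR 6 XOR 3 XOR 4 XOR 2 = 6.
The nim-sum is 6 ≠ 0, so this is an N-position: the player to move can win.

N-position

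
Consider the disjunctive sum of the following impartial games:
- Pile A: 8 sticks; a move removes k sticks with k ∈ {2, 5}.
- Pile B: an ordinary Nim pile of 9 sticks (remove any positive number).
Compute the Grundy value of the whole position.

9

For pile A, compute g(0), g(1), … with moves {2, 5}:
g(0) = mex{} = 0
g(1) = mex{} = 0
g(2) = mex{0} = 1
g(3) = mex{0} = 1
g(4) = mex{1} = 0
g(5) = mex{0,1} = 2
g(6) = mex{0} = 1
g(7) = mex{1,2} = 0
g(8) = mex{1} = 0
So g(8) = 0.
Pile B is a plain Nim pile of size 9, so its Grundy value is 9.
By the Sprague-Grundy theorem, the Grundy value of a sum of independent games is the XOR of the component values.
Combined value = 0 XOR 9 = 9.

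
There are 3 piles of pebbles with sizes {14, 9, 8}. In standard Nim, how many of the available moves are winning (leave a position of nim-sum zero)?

Nim-sum: 14 ⊕ 9 ⊕ 8 = 15.
The overall nim-sum is X = 15. A pile of size p has a winning move iff p XOR X < p (reduce it to p XOR X).
  14: 14 XOR 15 = 1 < 14 — winning move (to 1).
  9: 9 XOR 15 = 6 < 9 — winning move (to 6).
  8: 8 XOR 15 = 7 < 8 — winning move (to 7).
That gives 3 winning moves.

3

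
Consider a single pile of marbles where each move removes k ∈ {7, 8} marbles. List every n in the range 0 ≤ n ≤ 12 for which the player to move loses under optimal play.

0, 1, 2, 3, 4, 5, 6

Build the Grundy sequence with g(k) = mex{g(k−s) : s ∈ {7, 8}, s ≤ k}:
k:     0  1  2  3  4  5  6  7  8  9 10 11 12
g(k):  0  0  0  0  0  0  0  1  1  1  1  1  1
The P-positions (g = 0) in 0..12 are 0, 1, 2, 3, 4, 5, 6.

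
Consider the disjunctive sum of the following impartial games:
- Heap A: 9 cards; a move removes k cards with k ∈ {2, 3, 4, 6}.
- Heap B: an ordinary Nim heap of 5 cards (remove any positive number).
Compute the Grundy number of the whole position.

5

Build the Grundy sequence for heap A with g(k) = mex{g(k−s) : s ∈ {2, 3, 4, 6}, s ≤ k}:
k:     0  1  2  3  4  5  6  7  8  9
g(k):  0  0  1  1  2  2  3  3  0  0
So g(9) = 0.
Heap B is a plain Nim heap of size 5, so its Grundy value is 5.
The value of a disjunctive sum is the nim-sum of the parts.
Combined value = 0 ⊕ 5 = 5.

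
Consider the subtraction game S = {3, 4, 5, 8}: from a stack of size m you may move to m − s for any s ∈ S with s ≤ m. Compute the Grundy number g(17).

Grundy values for subtraction set {3, 4, 5, 8}:
k:     0  1  2  3  4  5  6  7  8  9 10 11 12 13 14 15 16 17
g(k):  0  0  0  1  1  1  2  2  2  3  3  0  0  0  1  1  1  2
So g(17) = 2.

2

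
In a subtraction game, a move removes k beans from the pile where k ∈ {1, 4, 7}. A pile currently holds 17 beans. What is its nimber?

Grundy values for subtraction set {1, 4, 7}:
k:     0  1  2  3  4  5  6  7  8  9 10 11 12 13 14 15 16 17
g(k):  0  1  0  1  2  0  1  2  0  1  0  1  2  0  1  2  0  1
So g(17) = 1.

1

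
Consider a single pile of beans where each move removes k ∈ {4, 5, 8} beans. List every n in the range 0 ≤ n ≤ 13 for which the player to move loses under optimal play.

0, 1, 2, 3, 12, 13

Build the Grundy sequence with g(k) = mex{g(k−s) : s ∈ {4, 5, 8}, s ≤ k}:
g(0) = mex{} = 0
g(1) = mex{} = 0
g(2) = mex{} = 0
g(3) = mex{} = 0
g(4) = mex{0} = 1
g(5) = mex{0} = 1
g(6) = mex{0} = 1
g(7) = mex{0} = 1
g(8) = mex{0,1} = 2
g(9) = mex{0,1} = 2
g(10) = mex{0,1} = 2
g(11) = mex{0,1} = 2
g(12) = mex{1,2} = 0
g(13) = mex{1,2} = 0
The P-positions (g = 0) in 0..13 are 0, 1, 2, 3, 12, 13.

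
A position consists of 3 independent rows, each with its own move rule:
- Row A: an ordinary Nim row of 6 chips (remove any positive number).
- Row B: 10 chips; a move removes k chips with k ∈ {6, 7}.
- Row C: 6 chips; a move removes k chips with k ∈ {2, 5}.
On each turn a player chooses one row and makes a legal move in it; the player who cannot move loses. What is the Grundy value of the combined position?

Row A is a plain Nim row of size 6, so its Grundy value is 6.
Grundy values for row B (subtraction set {6, 7}):
k:     0  1  2  3  4  5  6  7  8  9 10
g(k):  0  0  0  0  0  0  1  1  1  1  1
So g(10) = 1.
Grundy values for row C (subtraction set {2, 5}):
g(0) = mex{} = 0
g(1) = mex{} = 0
g(2) = mex{0} = 1
g(3) = mex{0} = 1
g(4) = mex{1} = 0
g(5) = mex{0,1} = 2
g(6) = mex{0} = 1
So g(6) = 1.
The value of a disjunctive sum is the nim-sum of the parts.
Combined value = 6 ⊕ 1 ⊕ 1 = 6.

6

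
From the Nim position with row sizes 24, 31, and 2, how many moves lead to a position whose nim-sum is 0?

Write each in binary and XOR column by column:
  11000  (24)
  11111  (31)
  00010  (2)
  -----
  00101  (5)
The overall nim-sum is X = 5. A row of size p has a winning move iff p XOR X < p (reduce it to p XOR X).
  24: 24 XOR 5 = 29 ≥ 24 — no move.
  31: 31 XOR 5 = 26 < 31 — winning move (to 26).
  2: 2 XOR 5 = 7 ≥ 2 — no move.
That gives 1 winning move.

1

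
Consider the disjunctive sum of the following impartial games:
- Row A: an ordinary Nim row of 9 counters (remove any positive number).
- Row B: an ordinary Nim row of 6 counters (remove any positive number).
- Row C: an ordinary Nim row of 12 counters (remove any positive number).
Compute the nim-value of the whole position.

Row A is a plain Nim row of size 9, so its Grundy value is 9.
Row B is a plain Nim row of size 6, so its Grundy value is 6.
Row C is a plain Nim row of size 12, so its Grundy value is 12.
The value of a disjunctive sum is the nim-sum of the parts.
Combined value = 9 ⊕ 6 ⊕ 12 = 3.

3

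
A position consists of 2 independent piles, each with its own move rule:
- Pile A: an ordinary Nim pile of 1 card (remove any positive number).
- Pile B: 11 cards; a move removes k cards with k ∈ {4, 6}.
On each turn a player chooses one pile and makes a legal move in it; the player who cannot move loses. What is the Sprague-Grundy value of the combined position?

1

Pile A is a plain Nim pile of size 1, so its Grundy value is 1.
Grundy values for pile B (subtraction set {4, 6}):
g(0) = mex{} = 0
g(1) = mex{} = 0
g(2) = mex{} = 0
g(3) = mex{} = 0
g(4) = mex{0} = 1
g(5) = mex{0} = 1
g(6) = mex{0} = 1
g(7) = mex{0} = 1
g(8) = mex{0,1} = 2
g(9) = mex{0,1} = 2
g(10) = mex{1} = 0
g(11) = mex{1} = 0
So g(11) = 0.
The value of a disjunctive sum is the nim-sum of the parts.
Combined value = 1 ⊕ 0 = 1.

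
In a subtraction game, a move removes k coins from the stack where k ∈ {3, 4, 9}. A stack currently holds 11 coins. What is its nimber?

1

Compute g(0), g(1), … for moves {3, 4, 9}:
k:     0  1  2  3  4  5  6  7  8  9 10 11
g(k):  0  0  0  1  1  1  2  0  0  3  1  1
So g(11) = 1.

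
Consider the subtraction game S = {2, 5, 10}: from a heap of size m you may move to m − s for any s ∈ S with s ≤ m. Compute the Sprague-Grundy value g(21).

Build the Grundy sequence with g(k) = mex{g(k−s) : s ∈ {2, 5, 10}, s ≤ k}:
k:     0  1  2  3  4  5  6  7  8  9 10 11 12 13 14 15 16 17 18 19 20 21
g(k):  0  0  1  1  0  2  1  0  0  1  1  2  2  3  3  0  0  1  1  0  2  1
So g(21) = 1.

1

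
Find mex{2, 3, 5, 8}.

0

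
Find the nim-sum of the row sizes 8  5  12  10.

Compute the nim-sum pairwise:
8 XOR 5 = 13
13 XOR 12 = 1
1 XOR 10 = 11

11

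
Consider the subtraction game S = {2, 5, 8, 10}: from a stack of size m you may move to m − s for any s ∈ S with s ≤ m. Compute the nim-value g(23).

2

Build the Grundy sequence with g(k) = mex{g(k−s) : s ∈ {2, 5, 8, 10}, s ≤ k}:
k:     0  1  2  3  4  5  6  7  8  9 10 11 12 13 14 15 16 17 18 19 20 21 22 23
g(k):  0  0  1  1  0  2  1  0  2  1  3  2  2  0  3  1  0  3  1  0  0  1  1  2
So g(23) = 2.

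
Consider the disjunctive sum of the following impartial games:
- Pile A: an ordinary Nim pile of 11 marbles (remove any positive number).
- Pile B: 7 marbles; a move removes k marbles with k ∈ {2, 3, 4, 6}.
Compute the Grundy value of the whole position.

8

Pile A is a plain Nim pile of size 11, so its Grundy value is 11.
Build the Grundy sequence for pile B with g(k) = mex{g(k−s) : s ∈ {2, 3, 4, 6}, s ≤ k}:
k:     0  1  2  3  4  5  6  7
g(k):  0  0  1  1  2  2  3  3
So g(7) = 3.
By the Sprague-Grundy theorem, the Grundy value of a sum of independent games is the XOR of the component values.
Combined value = 11 ⊕ 3 = 8.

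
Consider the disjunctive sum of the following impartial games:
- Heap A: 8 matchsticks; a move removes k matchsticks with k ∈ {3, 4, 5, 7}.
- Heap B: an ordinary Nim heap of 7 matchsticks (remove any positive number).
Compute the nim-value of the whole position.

Grundy values for heap A (subtraction set {3, 4, 5, 7}):
g(0) = mex{} = 0
g(1) = mex{} = 0
g(2) = mex{} = 0
g(3) = mex{0} = 1
g(4) = mex{0} = 1
g(5) = mex{0} = 1
g(6) = mex{0,1} = 2
g(7) = mex{0,1} = 2
g(8) = mex{0,1} = 2
So g(8) = 2.
Heap B is a plain Nim heap of size 7, so its Grundy value is 7.
The value of a disjunctive sum is the nim-sum of the parts.
Combined value = 2 XOR 7 = 5.

5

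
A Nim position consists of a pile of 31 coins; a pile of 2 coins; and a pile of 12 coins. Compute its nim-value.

17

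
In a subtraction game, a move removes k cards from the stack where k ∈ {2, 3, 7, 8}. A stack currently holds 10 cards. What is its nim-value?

0

Build the Grundy sequence with g(k) = mex{g(k−s) : s ∈ {2, 3, 7, 8}, s ≤ k}:
g(0) = mex{} = 0
g(1) = mex{} = 0
g(2) = mex{0} = 1
g(3) = mex{0} = 1
g(4) = mex{0,1} = 2
g(5) = mex{1} = 0
g(6) = mex{1,2} = 0
g(7) = mex{0,2} = 1
g(8) = mex{0} = 1
g(9) = mex{0,1} = 2
g(10) = mex{1} = 0
So g(10) = 0.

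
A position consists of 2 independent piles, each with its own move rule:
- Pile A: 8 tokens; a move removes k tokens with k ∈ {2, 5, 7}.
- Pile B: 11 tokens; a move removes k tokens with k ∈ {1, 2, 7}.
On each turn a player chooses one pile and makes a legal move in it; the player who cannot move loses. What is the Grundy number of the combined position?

0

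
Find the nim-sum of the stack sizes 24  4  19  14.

1

Nim-sum: 24 ^ 4 ^ 19 ^ 14 = 1.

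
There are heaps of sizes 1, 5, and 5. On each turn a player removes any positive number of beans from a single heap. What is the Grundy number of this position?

1

Bitwise XOR of the heap sizes:
  001  (1)
  101  (5)
  101  (5)
  ---
  001  (1)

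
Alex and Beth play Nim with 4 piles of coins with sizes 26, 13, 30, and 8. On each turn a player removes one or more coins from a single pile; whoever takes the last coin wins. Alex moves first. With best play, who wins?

Alex wins

Bitwise XOR of the heap sizes:
  11010  (26)
  01101  (13)
  11110  (30)
  01000  (8)
  -----
  00001  (1)
The nim-sum is 1 ≠ 0, so this is an N-position: the player to move can win; Alex has a winning move.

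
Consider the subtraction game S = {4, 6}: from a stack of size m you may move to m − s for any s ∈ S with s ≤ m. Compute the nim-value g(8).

Build the Grundy sequence with g(k) = mex{g(k−s) : s ∈ {4, 6}, s ≤ k}:
k:     0  1  2  3  4  5  6  7  8
g(k):  0  0  0  0  1  1  1  1  2
So g(8) = 2.

2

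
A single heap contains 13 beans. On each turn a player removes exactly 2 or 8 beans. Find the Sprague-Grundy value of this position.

Compute g(0), g(1), … for moves {2, 8}:
g(0) = mex{} = 0
g(1) = mex{} = 0
g(2) = mex{0} = 1
g(3) = mex{0} = 1
g(4) = mex{1} = 0
g(5) = mex{1} = 0
g(6) = mex{0} = 1
g(7) = mex{0} = 1
g(8) = mex{0,1} = 2
g(9) = mex{0,1} = 2
g(10) = mex{1,2} = 0
g(11) = mex{1,2} = 0
g(12) = mex{0} = 1
g(13) = mex{0} = 1
So g(13) = 1.

1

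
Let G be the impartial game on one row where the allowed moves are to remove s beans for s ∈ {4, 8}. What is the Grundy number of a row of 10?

2

Grundy values for subtraction set {4, 8}:
k:     0  1  2  3  4  5  6  7  8  9 10
g(k):  0  0  0  0  1  1  1  1  2  2  2
So g(10) = 2.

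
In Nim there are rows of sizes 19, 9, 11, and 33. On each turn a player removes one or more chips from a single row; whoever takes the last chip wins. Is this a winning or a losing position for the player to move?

Nim-sum: 19 XOR 9 XOR 11 XOR 33 = 48.
The nim-sum is 48 ≠ 0, so this is an N-position: the player to move can win.

Winning position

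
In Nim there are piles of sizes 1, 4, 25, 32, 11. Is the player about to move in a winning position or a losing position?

Winning position

Write each in binary and XOR column by column:
  000001  (1)
  000100  (4)
  011001  (25)
  100000  (32)
  001011  (11)
  ------
  110111  (55)
The nim-sum is 55 ≠ 0, so this is an N-position: the player to move can win.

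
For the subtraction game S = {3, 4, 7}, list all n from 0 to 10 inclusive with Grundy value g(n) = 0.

0, 1, 2, 10

Build the Grundy sequence with g(k) = mex{g(k−s) : s ∈ {3, 4, 7}, s ≤ k}:
g(0) = mex{} = 0
g(1) = mex{} = 0
g(2) = mex{} = 0
g(3) = mex{0} = 1
g(4) = mex{0} = 1
g(5) = mex{0} = 1
g(6) = mex{0,1} = 2
g(7) = mex{0,1} = 2
g(8) = mex{0,1} = 2
g(9) = mex{0,1,2} = 3
g(10) = mex{1,2} = 0
The P-positions (g = 0) in 0..10 are 0, 1, 2, 10.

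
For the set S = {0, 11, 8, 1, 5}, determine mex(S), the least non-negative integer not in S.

2

The values 0, 1 are all present; 2 is the first non-negative integer missing from the set.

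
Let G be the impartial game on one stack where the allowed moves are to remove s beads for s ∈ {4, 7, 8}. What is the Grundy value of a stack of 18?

1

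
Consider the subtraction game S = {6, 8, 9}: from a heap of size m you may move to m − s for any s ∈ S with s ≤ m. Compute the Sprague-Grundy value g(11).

Compute g(0), g(1), … for moves {6, 8, 9}:
g(0) = mex{} = 0
g(1) = mex{} = 0
g(2) = mex{} = 0
g(3) = mex{} = 0
g(4) = mex{} = 0
g(5) = mex{} = 0
g(6) = mex{0} = 1
g(7) = mex{0} = 1
g(8) = mex{0} = 1
g(9) = mex{0} = 1
g(10) = mex{0} = 1
g(11) = mex{0} = 1
So g(11) = 1.

1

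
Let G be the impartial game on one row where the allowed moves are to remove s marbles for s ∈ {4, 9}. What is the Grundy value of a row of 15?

Grundy values for subtraction set {4, 9}:
k:     0  1  2  3  4  5  6  7  8  9 10 11 12 13 14 15
g(k):  0  0  0  0  1  1  1  1  0  2  2  2  1  0  0  0
So g(15) = 0.

0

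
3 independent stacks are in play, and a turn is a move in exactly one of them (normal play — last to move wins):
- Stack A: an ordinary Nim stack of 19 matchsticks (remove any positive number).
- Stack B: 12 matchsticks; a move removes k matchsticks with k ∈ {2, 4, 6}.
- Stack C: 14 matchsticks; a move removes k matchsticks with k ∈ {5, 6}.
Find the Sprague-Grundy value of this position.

Stack A is a plain Nim stack of size 19, so its Grundy value is 19.
Build the Grundy sequence for stack B with g(k) = mex{g(k−s) : s ∈ {2, 4, 6}, s ≤ k}:
k:     0  1  2  3  4  5  6  7  8  9 10 11 12
g(k):  0  0  1  1  2  2  3  3  0  0  1  1  2
So g(12) = 2.
For stack C, compute g(0), g(1), … with moves {5, 6}:
k:     0  1  2  3  4  5  6  7  8  9 10 11 12 13 14
g(k):  0  0  0  0  0  1  1  1  1  1  2  0  0  0  0
So g(14) = 0.
The value of a disjunctive sum is the nim-sum of the parts.
Combined value = 19 XOR 2 XOR 0 = 17.

17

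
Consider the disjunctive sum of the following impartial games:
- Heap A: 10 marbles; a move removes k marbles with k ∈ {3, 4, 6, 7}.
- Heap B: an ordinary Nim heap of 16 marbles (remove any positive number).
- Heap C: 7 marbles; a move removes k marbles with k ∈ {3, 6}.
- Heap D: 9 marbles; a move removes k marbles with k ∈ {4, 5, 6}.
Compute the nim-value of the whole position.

16

For heap A, compute g(0), g(1), … with moves {3, 4, 6, 7}:
g(0) = mex{} = 0
g(1) = mex{} = 0
g(2) = mex{} = 0
g(3) = mex{0} = 1
g(4) = mex{0} = 1
g(5) = mex{0} = 1
g(6) = mex{0,1} = 2
g(7) = mex{0,1} = 2
g(8) = mex{0,1} = 2
g(9) = mex{0,1,2} = 3
g(10) = mex{1,2} = 0
So g(10) = 0.
Heap B is a plain Nim heap of size 16, so its Grundy value is 16.
Build the Grundy sequence for heap C with g(k) = mex{g(k−s) : s ∈ {3, 6}, s ≤ k}:
k:     0  1  2  3  4  5  6  7
g(k):  0  0  0  1  1  1  2  2
So g(7) = 2.
Build the Grundy sequence for heap D with g(k) = mex{g(k−s) : s ∈ {4, 5, 6}, s ≤ k}:
g(0) = mex{} = 0
g(1) = mex{} = 0
g(2) = mex{} = 0
g(3) = mex{} = 0
g(4) = mex{0} = 1
g(5) = mex{0} = 1
g(6) = mex{0} = 1
g(7) = mex{0} = 1
g(8) = mex{0,1} = 2
g(9) = mex{0,1} = 2
So g(9) = 2.
The value of a disjunctive sum is the nim-sum of the parts.
Combined value = 0 XOR 16 XOR 2 XOR 2 = 16.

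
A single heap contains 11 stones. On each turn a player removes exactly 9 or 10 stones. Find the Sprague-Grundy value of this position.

1

Grundy values for subtraction set {9, 10}:
g(0) = mex{} = 0
g(1) = mex{} = 0
g(2) = mex{} = 0
g(3) = mex{} = 0
g(4) = mex{} = 0
g(5) = mex{} = 0
g(6) = mex{} = 0
g(7) = mex{} = 0
g(8) = mex{} = 0
g(9) = mex{0} = 1
g(10) = mex{0} = 1
g(11) = mex{0} = 1
So g(11) = 1.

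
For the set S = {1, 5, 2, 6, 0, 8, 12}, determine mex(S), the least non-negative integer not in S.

3

The values 0, 1, 2 are all present; 3 is the first non-negative integer missing from the set.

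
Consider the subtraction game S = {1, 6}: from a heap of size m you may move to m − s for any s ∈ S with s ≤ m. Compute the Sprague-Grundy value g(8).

1

Build the Grundy sequence with g(k) = mex{g(k−s) : s ∈ {1, 6}, s ≤ k}:
k:     0  1  2  3  4  5  6  7  8
g(k):  0  1  0  1  0  1  2  0  1
So g(8) = 1.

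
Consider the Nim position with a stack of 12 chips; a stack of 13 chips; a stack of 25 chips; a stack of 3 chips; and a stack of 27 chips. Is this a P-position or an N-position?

Nim-sum: 12 ⊕ 13 ⊕ 25 ⊕ 3 ⊕ 27 = 0.
The nim-sum is 0, so this is a P-position: the player to move is in a losing position under optimal play.

P-position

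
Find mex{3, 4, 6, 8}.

0

0 is not in the set, so the mex is 0.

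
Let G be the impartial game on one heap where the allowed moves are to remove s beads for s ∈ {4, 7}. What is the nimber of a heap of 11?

Grundy values for subtraction set {4, 7}:
g(0) = mex{} = 0
g(1) = mex{} = 0
g(2) = mex{} = 0
g(3) = mex{} = 0
g(4) = mex{0} = 1
g(5) = mex{0} = 1
g(6) = mex{0} = 1
g(7) = mex{0} = 1
g(8) = mex{0,1} = 2
g(9) = mex{0,1} = 2
g(10) = mex{0,1} = 2
g(11) = mex{1} = 0
So g(11) = 0.

0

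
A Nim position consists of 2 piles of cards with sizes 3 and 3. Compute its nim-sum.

0

Compute the nim-sum pairwise:
3 ^ 3 = 0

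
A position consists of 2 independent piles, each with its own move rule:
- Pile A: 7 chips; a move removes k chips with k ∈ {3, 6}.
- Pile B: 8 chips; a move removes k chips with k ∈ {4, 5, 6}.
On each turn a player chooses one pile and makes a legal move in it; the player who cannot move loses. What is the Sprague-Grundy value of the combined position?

0

Build the Grundy sequence for pile A with g(k) = mex{g(k−s) : s ∈ {3, 6}, s ≤ k}:
k:     0  1  2  3  4  5  6  7
g(k):  0  0  0  1  1  1  2  2
So g(7) = 2.
Build the Grundy sequence for pile B with g(k) = mex{g(k−s) : s ∈ {4, 5, 6}, s ≤ k}:
g(0) = mex{} = 0
g(1) = mex{} = 0
g(2) = mex{} = 0
g(3) = mex{} = 0
g(4) = mex{0} = 1
g(5) = mex{0} = 1
g(6) = mex{0} = 1
g(7) = mex{0} = 1
g(8) = mex{0,1} = 2
So g(8) = 2.
By the Sprague-Grundy theorem, the Grundy value of a sum of independent games is the XOR of the component values.
Combined value = 2 XOR 2 = 0.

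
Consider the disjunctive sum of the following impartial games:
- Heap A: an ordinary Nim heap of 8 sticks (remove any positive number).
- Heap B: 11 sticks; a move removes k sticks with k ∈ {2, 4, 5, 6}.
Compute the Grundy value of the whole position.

9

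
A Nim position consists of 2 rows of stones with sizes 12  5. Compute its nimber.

Compute the nim-sum pairwise:
12 XOR 5 = 9

9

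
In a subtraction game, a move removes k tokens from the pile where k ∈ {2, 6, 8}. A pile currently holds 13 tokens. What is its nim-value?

Build the Grundy sequence with g(k) = mex{g(k−s) : s ∈ {2, 6, 8}, s ≤ k}:
g(0) = mex{} = 0
g(1) = mex{} = 0
g(2) = mex{0} = 1
g(3) = mex{0} = 1
g(4) = mex{1} = 0
g(5) = mex{1} = 0
g(6) = mex{0} = 1
g(7) = mex{0} = 1
g(8) = mex{0,1} = 2
g(9) = mex{0,1} = 2
g(10) = mex{0,1,2} = 3
g(11) = mex{0,1,2} = 3
g(12) = mex{0,1,3} = 2
g(13) = mex{0,1,3} = 2
So g(13) = 2.

2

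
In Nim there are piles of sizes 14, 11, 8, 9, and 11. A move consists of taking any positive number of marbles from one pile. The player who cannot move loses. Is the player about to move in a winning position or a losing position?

Winning position

Nim-sum: 14 ⊕ 11 ⊕ 8 ⊕ 9 ⊕ 11 = 15.
The nim-sum is 15 ≠ 0, so this is an N-position: the player to move can win.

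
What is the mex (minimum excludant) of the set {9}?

0 is not in the set, so the mex is 0.

0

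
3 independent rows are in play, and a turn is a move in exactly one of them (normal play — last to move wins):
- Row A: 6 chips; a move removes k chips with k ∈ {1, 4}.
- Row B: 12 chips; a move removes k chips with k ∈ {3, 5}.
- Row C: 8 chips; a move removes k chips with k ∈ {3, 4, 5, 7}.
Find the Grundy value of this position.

2

Build the Grundy sequence for row A with g(k) = mex{g(k−s) : s ∈ {1, 4}, s ≤ k}:
g(0) = mex{} = 0
g(1) = mex{0} = 1
g(2) = mex{1} = 0
g(3) = mex{0} = 1
g(4) = mex{0,1} = 2
g(5) = mex{1,2} = 0
g(6) = mex{0} = 1
So g(6) = 1.
Build the Grundy sequence for row B with g(k) = mex{g(k−s) : s ∈ {3, 5}, s ≤ k}:
g(0) = mex{} = 0
g(1) = mex{} = 0
g(2) = mex{} = 0
g(3) = mex{0} = 1
g(4) = mex{0} = 1
g(5) = mex{0} = 1
g(6) = mex{0,1} = 2
g(7) = mex{0,1} = 2
g(8) = mex{1} = 0
g(9) = mex{1,2} = 0
g(10) = mex{1,2} = 0
g(11) = mex{0,2} = 1
g(12) = mex{0,2} = 1
So g(12) = 1.
Build the Grundy sequence for row C with g(k) = mex{g(k−s) : s ∈ {3, 4, 5, 7}, s ≤ k}:
k:     0  1  2  3  4  5  6  7  8
g(k):  0  0  0  1  1  1  2  2  2
So g(8) = 2.
By the Sprague-Grundy theorem, the Grundy value of a sum of independent games is the XOR of the component values.
Combined value = 1 XOR 1 XOR 2 = 2.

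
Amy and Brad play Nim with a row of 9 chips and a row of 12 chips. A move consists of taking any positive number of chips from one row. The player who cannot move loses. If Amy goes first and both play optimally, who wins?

Amy wins

Bitwise XOR of the heap sizes:
  1001  (9)
  1100  (12)
  ----
  0101  (5)
The nim-sum is 5 ≠ 0, so this is an N-position: the player to move can win; Amy has a winning move.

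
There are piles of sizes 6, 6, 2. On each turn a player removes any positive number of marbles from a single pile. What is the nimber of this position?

2

Nim-sum: 6 ⊕ 6 ⊕ 2 = 2.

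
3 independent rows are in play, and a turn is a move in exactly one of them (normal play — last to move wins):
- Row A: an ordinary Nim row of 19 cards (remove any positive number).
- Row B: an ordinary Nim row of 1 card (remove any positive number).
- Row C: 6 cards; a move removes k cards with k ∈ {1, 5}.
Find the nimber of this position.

Row A is a plain Nim row of size 19, so its Grundy value is 19.
Row B is a plain Nim row of size 1, so its Grundy value is 1.
Build the Grundy sequence for row C with g(k) = mex{g(k−s) : s ∈ {1, 5}, s ≤ k}:
k:     0  1  2  3  4  5  6
g(k):  0  1  0  1  0  1  0
So g(6) = 0.
The value of a disjunctive sum is the nim-sum of the parts.
Combined value = 19 ⊕ 1 ⊕ 0 = 18.

18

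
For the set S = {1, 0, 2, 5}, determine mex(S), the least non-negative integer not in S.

The values 0, 1, 2 are all present; 3 is the first non-negative integer missing from the set.

3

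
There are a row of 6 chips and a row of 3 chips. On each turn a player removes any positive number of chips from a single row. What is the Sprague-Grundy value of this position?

5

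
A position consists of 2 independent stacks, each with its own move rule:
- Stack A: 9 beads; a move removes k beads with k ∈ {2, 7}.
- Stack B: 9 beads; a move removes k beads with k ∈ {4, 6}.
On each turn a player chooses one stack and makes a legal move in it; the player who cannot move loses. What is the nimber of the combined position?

2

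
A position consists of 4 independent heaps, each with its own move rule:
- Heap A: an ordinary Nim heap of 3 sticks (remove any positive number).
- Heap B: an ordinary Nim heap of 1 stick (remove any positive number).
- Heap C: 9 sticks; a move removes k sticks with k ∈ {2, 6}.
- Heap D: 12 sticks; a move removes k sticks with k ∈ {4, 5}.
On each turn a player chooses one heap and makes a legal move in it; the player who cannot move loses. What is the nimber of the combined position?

2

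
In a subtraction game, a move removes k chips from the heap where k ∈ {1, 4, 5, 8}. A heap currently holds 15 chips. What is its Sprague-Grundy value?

Compute g(0), g(1), … for moves {1, 4, 5, 8}:
k:     0  1  2  3  4  5  6  7  8  9 10 11 12 13 14 15
g(k):  0  1  0  1  2  3  2  3  4  0  1  0  1  2  3  2
So g(15) = 2.

2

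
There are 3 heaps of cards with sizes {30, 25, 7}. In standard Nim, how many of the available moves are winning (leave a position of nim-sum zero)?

0

Nim-sum: 30 XOR 25 XOR 7 = 0.
The nim-sum is already 0, so every move leaves a nonzero nim-sum — there are no winning moves.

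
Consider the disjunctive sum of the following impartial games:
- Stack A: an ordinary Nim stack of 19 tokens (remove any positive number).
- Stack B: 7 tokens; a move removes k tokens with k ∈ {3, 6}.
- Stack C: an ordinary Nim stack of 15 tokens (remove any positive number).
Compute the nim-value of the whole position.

Stack A is a plain Nim stack of size 19, so its Grundy value is 19.
Grundy values for stack B (subtraction set {3, 6}):
g(0) = mex{} = 0
g(1) = mex{} = 0
g(2) = mex{} = 0
g(3) = mex{0} = 1
g(4) = mex{0} = 1
g(5) = mex{0} = 1
g(6) = mex{0,1} = 2
g(7) = mex{0,1} = 2
So g(7) = 2.
Stack C is a plain Nim stack of size 15, so its Grundy value is 15.
The value of a disjunctive sum is the nim-sum of the parts.
Combined value = 19 ⊕ 2 ⊕ 15 = 30.

30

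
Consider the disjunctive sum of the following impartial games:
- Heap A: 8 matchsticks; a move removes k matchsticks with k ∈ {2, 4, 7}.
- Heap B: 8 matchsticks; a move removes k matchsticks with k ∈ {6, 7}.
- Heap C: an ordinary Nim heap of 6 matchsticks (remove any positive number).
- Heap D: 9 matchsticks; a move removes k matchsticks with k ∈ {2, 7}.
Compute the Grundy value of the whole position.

Build the Grundy sequence for heap A with g(k) = mex{g(k−s) : s ∈ {2, 4, 7}, s ≤ k}:
g(0) = mex{} = 0
g(1) = mex{} = 0
g(2) = mex{0} = 1
g(3) = mex{0} = 1
g(4) = mex{0,1} = 2
g(5) = mex{0,1} = 2
g(6) = mex{1,2} = 0
g(7) = mex{0,1,2} = 3
g(8) = mex{0,2} = 1
So g(8) = 1.
For heap B, compute g(0), g(1), … with moves {6, 7}:
g(0) = mex{} = 0
g(1) = mex{} = 0
g(2) = mex{} = 0
g(3) = mex{} = 0
g(4) = mex{} = 0
g(5) = mex{} = 0
g(6) = mex{0} = 1
g(7) = mex{0} = 1
g(8) = mex{0} = 1
So g(8) = 1.
Heap C is a plain Nim heap of size 6, so its Grundy value is 6.
Build the Grundy sequence for heap D with g(k) = mex{g(k−s) : s ∈ {2, 7}, s ≤ k}:
g(0) = mex{} = 0
g(1) = mex{} = 0
g(2) = mex{0} = 1
g(3) = mex{0} = 1
g(4) = mex{1} = 0
g(5) = mex{1} = 0
g(6) = mex{0} = 1
g(7) = mex{0} = 1
g(8) = mex{0,1} = 2
g(9) = mex{1} = 0
So g(9) = 0.
The value of a disjunctive sum is the nim-sum of the parts.
Combined value = 1 ⊕ 1 ⊕ 6 ⊕ 0 = 6.

6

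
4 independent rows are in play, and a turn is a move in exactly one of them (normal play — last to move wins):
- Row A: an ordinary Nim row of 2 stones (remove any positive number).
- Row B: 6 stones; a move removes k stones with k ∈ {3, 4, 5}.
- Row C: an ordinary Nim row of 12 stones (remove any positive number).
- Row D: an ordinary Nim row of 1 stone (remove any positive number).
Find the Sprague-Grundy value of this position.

13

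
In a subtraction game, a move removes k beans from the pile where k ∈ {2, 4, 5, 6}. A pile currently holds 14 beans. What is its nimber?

3

Compute g(0), g(1), … for moves {2, 4, 5, 6}:
g(0) = mex{} = 0
g(1) = mex{} = 0
g(2) = mex{0} = 1
g(3) = mex{0} = 1
g(4) = mex{0,1} = 2
g(5) = mex{0,1} = 2
g(6) = mex{0,1,2} = 3
g(7) = mex{0,1,2} = 3
g(8) = mex{1,2,3} = 0
g(9) = mex{1,2,3} = 0
g(10) = mex{0,2,3} = 1
g(11) = mex{0,2,3} = 1
g(12) = mex{0,1,3} = 2
g(13) = mex{0,1,3} = 2
g(14) = mex{0,1,2} = 3
So g(14) = 3.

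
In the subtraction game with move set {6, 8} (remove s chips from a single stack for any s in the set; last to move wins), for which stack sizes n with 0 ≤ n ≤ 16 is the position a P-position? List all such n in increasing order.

Build the Grundy sequence with g(k) = mex{g(k−s) : s ∈ {6, 8}, s ≤ k}:
k:     0  1  2  3  4  5  6  7  8  9 10 11 12 13 14 15 16
g(k):  0  0  0  0  0  0  1  1  1  1  1  1  2  2  0  0  0
The P-positions (g = 0) in 0..16 are 0, 1, 2, 3, 4, 5, 14, 15, 16.

0, 1, 2, 3, 4, 5, 14, 15, 16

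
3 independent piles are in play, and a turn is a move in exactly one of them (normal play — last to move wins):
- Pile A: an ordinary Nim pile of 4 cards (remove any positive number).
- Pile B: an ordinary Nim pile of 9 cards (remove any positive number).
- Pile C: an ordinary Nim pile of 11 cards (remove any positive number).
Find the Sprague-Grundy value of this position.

6

Pile A is a plain Nim pile of size 4, so its Grundy value is 4.
Pile B is a plain Nim pile of size 9, so its Grundy value is 9.
Pile C is a plain Nim pile of size 11, so its Grundy value is 11.
By the Sprague-Grundy theorem, the Grundy value of a sum of independent games is the XOR of the component values.
Combined value = 4 XOR 9 XOR 11 = 6.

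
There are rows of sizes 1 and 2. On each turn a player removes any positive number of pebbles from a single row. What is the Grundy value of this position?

Nim-sum: 1 ^ 2 = 3.

3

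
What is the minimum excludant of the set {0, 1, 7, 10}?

2

The values 0, 1 are all present; 2 is the first non-negative integer missing from the set.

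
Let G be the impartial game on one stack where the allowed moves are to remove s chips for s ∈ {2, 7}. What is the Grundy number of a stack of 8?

Build the Grundy sequence with g(k) = mex{g(k−s) : s ∈ {2, 7}, s ≤ k}:
k:     0  1  2  3  4  5  6  7  8
g(k):  0  0  1  1  0  0  1  1  2
So g(8) = 2.

2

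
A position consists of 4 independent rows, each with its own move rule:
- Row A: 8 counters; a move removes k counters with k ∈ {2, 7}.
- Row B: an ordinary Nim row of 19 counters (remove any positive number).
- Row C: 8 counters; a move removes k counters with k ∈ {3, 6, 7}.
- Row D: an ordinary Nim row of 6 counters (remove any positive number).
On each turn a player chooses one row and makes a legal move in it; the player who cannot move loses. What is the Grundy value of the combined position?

21

Grundy values for row A (subtraction set {2, 7}):
g(0) = mex{} = 0
g(1) = mex{} = 0
g(2) = mex{0} = 1
g(3) = mex{0} = 1
g(4) = mex{1} = 0
g(5) = mex{1} = 0
g(6) = mex{0} = 1
g(7) = mex{0} = 1
g(8) = mex{0,1} = 2
So g(8) = 2.
Row B is a plain Nim row of size 19, so its Grundy value is 19.
For row C, compute g(0), g(1), … with moves {3, 6, 7}:
g(0) = mex{} = 0
g(1) = mex{} = 0
g(2) = mex{} = 0
g(3) = mex{0} = 1
g(4) = mex{0} = 1
g(5) = mex{0} = 1
g(6) = mex{0,1} = 2
g(7) = mex{0,1} = 2
g(8) = mex{0,1} = 2
So g(8) = 2.
Row D is a plain Nim row of size 6, so its Grundy value is 6.
By the Sprague-Grundy theorem, the Grundy value of a sum of independent games is the XOR of the component values.
Combined value = 2 ⊕ 19 ⊕ 2 ⊕ 6 = 21.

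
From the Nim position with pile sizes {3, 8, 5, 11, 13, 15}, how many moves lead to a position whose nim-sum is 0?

Compute the nim-sum pairwise:
3 XOR 8 = 11
11 XOR 5 = 14
14 XOR 11 = 5
5 XOR 13 = 8
8 XOR 15 = 7
The overall nim-sum is X = 7. A pile of size p has a winning move iff p XOR X < p (reduce it to p XOR X).
  3: 3 XOR 7 = 4 ≥ 3 — no move.
  8: 8 XOR 7 = 15 ≥ 8 — no move.
  5: 5 XOR 7 = 2 < 5 — winning move (to 2).
  11: 11 XOR 7 = 12 ≥ 11 — no move.
  13: 13 XOR 7 = 10 < 13 — winning move (to 10).
  15: 15 XOR 7 = 8 < 15 — winning move (to 8).
That gives 3 winning moves.

3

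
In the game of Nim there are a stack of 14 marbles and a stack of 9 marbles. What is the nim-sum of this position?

7

Bitwise XOR of the heap sizes:
  1110  (14)
  1001  (9)
  ----
  0111  (7)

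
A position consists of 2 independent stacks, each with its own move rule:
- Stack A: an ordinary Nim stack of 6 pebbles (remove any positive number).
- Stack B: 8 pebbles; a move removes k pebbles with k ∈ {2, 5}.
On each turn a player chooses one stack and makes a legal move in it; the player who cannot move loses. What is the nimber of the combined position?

Stack A is a plain Nim stack of size 6, so its Grundy value is 6.
Grundy values for stack B (subtraction set {2, 5}):
g(0) = mex{} = 0
g(1) = mex{} = 0
g(2) = mex{0} = 1
g(3) = mex{0} = 1
g(4) = mex{1} = 0
g(5) = mex{0,1} = 2
g(6) = mex{0} = 1
g(7) = mex{1,2} = 0
g(8) = mex{1} = 0
So g(8) = 0.
By the Sprague-Grundy theorem, the Grundy value of a sum of independent games is the XOR of the component values.
Combined value = 6 XOR 0 = 6.

6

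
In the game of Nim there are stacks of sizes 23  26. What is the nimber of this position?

13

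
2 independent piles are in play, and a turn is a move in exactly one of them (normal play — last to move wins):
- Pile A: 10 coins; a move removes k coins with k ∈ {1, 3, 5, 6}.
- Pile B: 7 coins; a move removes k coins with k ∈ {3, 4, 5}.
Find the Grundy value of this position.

Grundy values for pile A (subtraction set {1, 3, 5, 6}):
g(0) = mex{} = 0
g(1) = mex{0} = 1
g(2) = mex{1} = 0
g(3) = mex{0} = 1
g(4) = mex{1} = 0
g(5) = mex{0} = 1
g(6) = mex{0,1} = 2
g(7) = mex{0,1,2} = 3
g(8) = mex{0,1,3} = 2
g(9) = mex{0,1,2} = 3
g(10) = mex{0,1,3} = 2
So g(10) = 2.
Grundy values for pile B (subtraction set {3, 4, 5}):
g(0) = mex{} = 0
g(1) = mex{} = 0
g(2) = mex{} = 0
g(3) = mex{0} = 1
g(4) = mex{0} = 1
g(5) = mex{0} = 1
g(6) = mex{0,1} = 2
g(7) = mex{0,1} = 2
So g(7) = 2.
The value of a disjunctive sum is the nim-sum of the parts.
Combined value = 2 XOR 2 = 0.

0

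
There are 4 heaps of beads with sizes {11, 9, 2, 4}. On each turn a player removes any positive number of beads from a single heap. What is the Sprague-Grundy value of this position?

4

Compute the nim-sum pairwise:
11 ^ 9 = 2
2 ^ 2 = 0
0 ^ 4 = 4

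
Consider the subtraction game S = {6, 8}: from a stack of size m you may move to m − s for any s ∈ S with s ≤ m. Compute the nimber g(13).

Compute g(0), g(1), … for moves {6, 8}:
g(0) = mex{} = 0
g(1) = mex{} = 0
g(2) = mex{} = 0
g(3) = mex{} = 0
g(4) = mex{} = 0
g(5) = mex{} = 0
g(6) = mex{0} = 1
g(7) = mex{0} = 1
g(8) = mex{0} = 1
g(9) = mex{0} = 1
g(10) = mex{0} = 1
g(11) = mex{0} = 1
g(12) = mex{0,1} = 2
g(13) = mex{0,1} = 2
So g(13) = 2.

2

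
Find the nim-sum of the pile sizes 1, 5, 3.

7

Nim-sum: 1 ^ 5 ^ 3 = 7.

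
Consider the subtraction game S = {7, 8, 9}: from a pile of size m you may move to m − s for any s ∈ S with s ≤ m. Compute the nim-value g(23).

1

Compute g(0), g(1), … for moves {7, 8, 9}:
k:     0  1  2  3  4  5  6  7  8  9 10 11 12 13 14 15 16 17 18 19 20 21 22 23
g(k):  0  0  0  0  0  0  0  1  1  1  1  1  1  1  2  2  0  0  0  0  0  0  0  1
So g(23) = 1.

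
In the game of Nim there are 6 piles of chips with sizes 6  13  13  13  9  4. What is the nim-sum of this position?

6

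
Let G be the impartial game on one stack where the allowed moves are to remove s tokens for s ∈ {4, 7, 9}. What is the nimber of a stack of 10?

2

Grundy values for subtraction set {4, 7, 9}:
g(0) = mex{} = 0
g(1) = mex{} = 0
g(2) = mex{} = 0
g(3) = mex{} = 0
g(4) = mex{0} = 1
g(5) = mex{0} = 1
g(6) = mex{0} = 1
g(7) = mex{0} = 1
g(8) = mex{0,1} = 2
g(9) = mex{0,1} = 2
g(10) = mex{0,1} = 2
So g(10) = 2.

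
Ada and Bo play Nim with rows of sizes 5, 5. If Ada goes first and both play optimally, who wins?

Write each in binary and XOR column by column:
  101  (5)
  101  (5)
  ---
  000  (0)
The nim-sum is 0, so this is a P-position: the player to move is in a losing position under optimal play; Ada is about to move from it and so loses — Bo wins.

Bo wins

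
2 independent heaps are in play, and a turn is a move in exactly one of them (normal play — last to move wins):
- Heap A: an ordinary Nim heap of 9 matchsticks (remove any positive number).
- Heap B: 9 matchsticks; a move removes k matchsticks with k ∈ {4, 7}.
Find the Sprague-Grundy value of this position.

11

Heap A is a plain Nim heap of size 9, so its Grundy value is 9.
Build the Grundy sequence for heap B with g(k) = mex{g(k−s) : s ∈ {4, 7}, s ≤ k}:
g(0) = mex{} = 0
g(1) = mex{} = 0
g(2) = mex{} = 0
g(3) = mex{} = 0
g(4) = mex{0} = 1
g(5) = mex{0} = 1
g(6) = mex{0} = 1
g(7) = mex{0} = 1
g(8) = mex{0,1} = 2
g(9) = mex{0,1} = 2
So g(9) = 2.
The value of a disjunctive sum is the nim-sum of the parts.
Combined value = 9 XOR 2 = 11.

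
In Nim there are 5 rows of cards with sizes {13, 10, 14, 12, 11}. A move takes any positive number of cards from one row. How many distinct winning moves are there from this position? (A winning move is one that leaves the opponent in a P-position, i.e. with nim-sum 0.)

Nim-sum: 13 XOR 10 XOR 14 XOR 12 XOR 11 = 14.
The overall nim-sum is X = 14. A row of size p has a winning move iff p XOR X < p (reduce it to p XOR X).
  13: 13 XOR 14 = 3 < 13 — winning move (to 3).
  10: 10 XOR 14 = 4 < 10 — winning move (to 4).
  14: 14 XOR 14 = 0 < 14 — winning move (to 0).
  12: 12 XOR 14 = 2 < 12 — winning move (to 2).
  11: 11 XOR 14 = 5 < 11 — winning move (to 5).
That gives 5 winning moves.

5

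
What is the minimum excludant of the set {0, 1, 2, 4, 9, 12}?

3

The values 0, 1, 2 are all present; 3 is the first non-negative integer missing from the set.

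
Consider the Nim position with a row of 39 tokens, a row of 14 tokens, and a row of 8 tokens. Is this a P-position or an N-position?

N-position

Compute the nim-sum pairwise:
39 XOR 14 = 41
41 XOR 8 = 33
The nim-sum is 33 ≠ 0, so this is an N-position: the player to move can win.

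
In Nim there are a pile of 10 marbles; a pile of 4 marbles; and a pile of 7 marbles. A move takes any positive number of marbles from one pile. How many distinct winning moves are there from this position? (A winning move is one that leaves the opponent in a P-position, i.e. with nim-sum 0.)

1

Compute the nim-sum pairwise:
10 XOR 4 = 14
14 XOR 7 = 9
The overall nim-sum is X = 9. A pile of size p has a winning move iff p XOR X < p (reduce it to p XOR X).
  10: 10 XOR 9 = 3 < 10 — winning move (to 3).
  4: 4 XOR 9 = 13 ≥ 4 — no move.
  7: 7 XOR 9 = 14 ≥ 7 — no move.
That gives 1 winning move.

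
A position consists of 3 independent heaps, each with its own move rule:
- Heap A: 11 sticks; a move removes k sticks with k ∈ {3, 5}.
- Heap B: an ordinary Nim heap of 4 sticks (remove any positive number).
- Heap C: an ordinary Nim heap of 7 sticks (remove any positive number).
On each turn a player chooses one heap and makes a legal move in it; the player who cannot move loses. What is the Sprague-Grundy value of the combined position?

Grundy values for heap A (subtraction set {3, 5}):
g(0) = mex{} = 0
g(1) = mex{} = 0
g(2) = mex{} = 0
g(3) = mex{0} = 1
g(4) = mex{0} = 1
g(5) = mex{0} = 1
g(6) = mex{0,1} = 2
g(7) = mex{0,1} = 2
g(8) = mex{1} = 0
g(9) = mex{1,2} = 0
g(10) = mex{1,2} = 0
g(11) = mex{0,2} = 1
So g(11) = 1.
Heap B is a plain Nim heap of size 4, so its Grundy value is 4.
Heap C is a plain Nim heap of size 7, so its Grundy value is 7.
The value of a disjunctive sum is the nim-sum of the parts.
Combined value = 1 XOR 4 XOR 7 = 2.

2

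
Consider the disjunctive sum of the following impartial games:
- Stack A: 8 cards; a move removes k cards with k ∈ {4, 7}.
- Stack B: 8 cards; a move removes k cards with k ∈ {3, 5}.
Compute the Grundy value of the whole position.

2

Grundy values for stack A (subtraction set {4, 7}):
k:     0  1  2  3  4  5  6  7  8
g(k):  0  0  0  0  1  1  1  1  2
So g(8) = 2.
Build the Grundy sequence for stack B with g(k) = mex{g(k−s) : s ∈ {3, 5}, s ≤ k}:
k:     0  1  2  3  4  5  6  7  8
g(k):  0  0  0  1  1  1  2  2  0
So g(8) = 0.
By the Sprague-Grundy theorem, the Grundy value of a sum of independent games is the XOR of the component values.
Combined value = 2 ⊕ 0 = 2.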